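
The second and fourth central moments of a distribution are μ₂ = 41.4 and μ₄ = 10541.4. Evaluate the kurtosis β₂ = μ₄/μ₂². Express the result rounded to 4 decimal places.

6.1503

μ₂² = 41.4² = 1713.96000
μ₄/μ₂² = 10541.4 / 1713.96000 = 6.15032
β₂ ≈ 6.1503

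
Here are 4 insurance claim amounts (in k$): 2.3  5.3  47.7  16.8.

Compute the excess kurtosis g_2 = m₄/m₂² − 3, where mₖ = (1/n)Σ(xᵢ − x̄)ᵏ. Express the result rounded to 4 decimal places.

x̄ = 18.0250
Σ(xᵢ − x̄)² = 1291.3075 ⇒ m₂ = 322.82688
Σ(xᵢ − x̄)⁴ = 862833.6614 ⇒ m₄ = 215708.41535
m₂² = 104217.19122
g_2 = m₄/m₂² − 3 = 2.06980 − 3 ≈ -0.9302

-0.9302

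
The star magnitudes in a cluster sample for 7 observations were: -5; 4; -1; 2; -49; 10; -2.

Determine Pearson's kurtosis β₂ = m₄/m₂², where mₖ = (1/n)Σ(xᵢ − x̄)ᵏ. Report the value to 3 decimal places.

x̄ = -5.8571
Σ(xᵢ − x̄)² = 2310.8571 ⇒ m₂ = 330.12245
Σ(xᵢ − x̄)⁴ = 3541717.3994 ⇒ m₄ = 505959.62849
m₂² = 108980.83132
β₂ = m₄/m₂² = 505959.62849 / 108980.83132 ≈ 4.643

4.643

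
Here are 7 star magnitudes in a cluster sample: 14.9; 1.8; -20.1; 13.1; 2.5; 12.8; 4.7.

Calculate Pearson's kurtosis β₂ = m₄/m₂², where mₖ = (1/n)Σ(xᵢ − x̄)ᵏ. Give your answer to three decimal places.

x̄ = 4.2429
Σ(xᵢ − x̄)² = 867.0371 ⇒ m₂ = 123.86245
Σ(xᵢ − x̄)⁴ = 375604.9592 ⇒ m₄ = 53657.85131
m₂² = 15341.90627
β₂ = m₄/m₂² = 53657.85131 / 15341.90627 ≈ 3.497

3.497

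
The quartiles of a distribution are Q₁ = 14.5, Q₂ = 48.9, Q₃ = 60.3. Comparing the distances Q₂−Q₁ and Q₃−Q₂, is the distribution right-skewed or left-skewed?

left-skewed

Q₂ − Q₁ = 34.4;  Q₃ − Q₂ = 11.4
Q₂ − Q₁ > Q₃ − Q₂ ⇒ the lower half is more spread out ⇒ left-skewed.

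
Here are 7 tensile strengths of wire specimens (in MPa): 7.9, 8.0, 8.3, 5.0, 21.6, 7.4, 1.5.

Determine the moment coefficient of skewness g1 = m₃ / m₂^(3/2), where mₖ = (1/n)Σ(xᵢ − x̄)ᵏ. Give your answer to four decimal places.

1.3541

x̄ = (7.9 + 8.0 + 8.3 + 5.0 + 21.6 + 7.4 + 1.5) / 7 = 8.5286
deviations (xᵢ − x̄): -0.6286, -0.5286, -0.2286, -3.5286, 13.0714, -1.1286, -7.0286
Σ(xᵢ − x̄)² = 234.7143 ⇒ m₂ = 234.7143/7 = 33.53061
Σ(xᵢ − x̄)³ = 1840.4175 ⇒ m₃ = 1840.4175/7 = 262.91678
m₂^(3/2) = 33.53061^(1.5) = 194.16110
g1 = m₃ / m₂^(3/2) = 262.91678 / 194.16110 ≈ 1.3541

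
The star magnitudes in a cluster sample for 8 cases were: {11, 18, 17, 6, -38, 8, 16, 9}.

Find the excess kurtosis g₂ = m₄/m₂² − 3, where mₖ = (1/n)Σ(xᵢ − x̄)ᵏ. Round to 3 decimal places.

x̄ = 5.8750
Σ(xᵢ − x̄)² = 2338.8750 ⇒ m₂ = 292.35938
Σ(xᵢ − x̄)⁴ = 3753931.7754 ⇒ m₄ = 469241.47192
m₂² = 85474.00415
g₂ = m₄/m₂² − 3 = 5.48987 − 3 ≈ 2.490

2.490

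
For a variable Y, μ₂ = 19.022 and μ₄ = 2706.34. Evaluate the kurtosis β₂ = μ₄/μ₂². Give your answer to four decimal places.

μ₂² = 19.022² = 361.83648
μ₄/μ₂² = 2706.34 / 361.83648 = 7.47946
β₂ ≈ 7.4795

7.4795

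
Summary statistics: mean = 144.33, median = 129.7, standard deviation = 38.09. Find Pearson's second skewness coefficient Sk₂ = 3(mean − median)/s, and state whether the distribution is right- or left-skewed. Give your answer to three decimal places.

1.152, right-skewed

Sk₂ = 3(144.33 − 129.7) / 38.09 = 3 × 14.6300 / 38.09
    = 43.8900 / 38.09 ≈ 1.152
Sk₂ > 0 ⇒ mean > median ⇒ right-skewed (positive skew).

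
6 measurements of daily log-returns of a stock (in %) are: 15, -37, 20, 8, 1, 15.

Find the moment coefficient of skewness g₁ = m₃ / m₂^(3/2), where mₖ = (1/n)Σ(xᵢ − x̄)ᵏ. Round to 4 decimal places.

-1.4192

x̄ = (15 - 37 + 20 + 8 + 1 + 15) / 6 = 3.6667
deviations (xᵢ − x̄): 11.3333, -40.6667, 16.3333, 4.3333, -2.6667, 11.3333
Σ(xᵢ − x̄)² = 2203.3333 ⇒ m₂ = 2203.3333/6 = 367.22222
Σ(xᵢ − x̄)³ = -59922.4444 ⇒ m₃ = -59922.4444/6 = -9987.07407
m₂^(3/2) = 367.22222^(1.5) = 7037.09528
g₁ = m₃ / m₂^(3/2) = -9987.07407 / 7037.09528 ≈ -1.4192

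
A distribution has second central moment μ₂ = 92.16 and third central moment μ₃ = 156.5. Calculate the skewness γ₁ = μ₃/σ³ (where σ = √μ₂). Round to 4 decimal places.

0.1769

σ = √μ₂ = √92.16 = 9.60000
σ³ = μ₂^(3/2) = 884.73600
γ₁ = μ₃/σ³ = 156.5 / 884.73600 ≈ 0.1769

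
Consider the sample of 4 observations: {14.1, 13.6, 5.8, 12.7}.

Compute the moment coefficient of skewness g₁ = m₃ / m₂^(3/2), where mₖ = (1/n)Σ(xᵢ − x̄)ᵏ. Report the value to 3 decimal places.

x̄ = (14.1 + 13.6 + 5.8 + 12.7) / 4 = 11.5500
deviations (xᵢ − x̄): 2.5500, 2.0500, -5.7500, 1.1500
Σ(xᵢ − x̄)² = 45.0900 ⇒ m₂ = 45.0900/4 = 11.27250
Σ(xᵢ − x̄)³ = -163.3920 ⇒ m₃ = -163.3920/4 = -40.84800
m₂^(3/2) = 11.27250^(1.5) = 37.84690
g₁ = m₃ / m₂^(3/2) = -40.84800 / 37.84690 ≈ -1.079

-1.079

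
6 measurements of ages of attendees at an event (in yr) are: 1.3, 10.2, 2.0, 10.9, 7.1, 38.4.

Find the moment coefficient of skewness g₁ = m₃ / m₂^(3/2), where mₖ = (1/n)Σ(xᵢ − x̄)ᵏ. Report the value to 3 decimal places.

1.450

x̄ = (1.3 + 10.2 + 2.0 + 10.9 + 7.1 + 38.4) / 6 = 11.6500
deviations (xᵢ − x̄): -10.3500, -1.4500, -9.6500, -0.7500, -4.5500, 26.7500
Σ(xᵢ − x̄)² = 939.1750 ⇒ m₂ = 939.1750/6 = 156.52917
Σ(xᵢ − x̄)³ = 17036.2800 ⇒ m₃ = 17036.2800/6 = 2839.38000
m₂^(3/2) = 156.52917^(1.5) = 1958.36171
g₁ = m₃ / m₂^(3/2) = 2839.38000 / 1958.36171 ≈ 1.450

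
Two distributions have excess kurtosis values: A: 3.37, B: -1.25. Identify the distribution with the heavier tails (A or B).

Higher excess kurtosis ⇒ heavier tails relative to the normal distribution.
3.37 vs -1.25: the larger is 3.37, so A has heavier tails. (A is leptokurtic — heavier-than-normal tails; the other is platykurtic.)

A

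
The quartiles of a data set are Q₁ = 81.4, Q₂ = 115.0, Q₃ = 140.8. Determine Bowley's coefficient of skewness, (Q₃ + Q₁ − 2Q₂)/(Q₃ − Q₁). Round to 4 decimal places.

-0.1313

numerator: Q₃ + Q₁ − 2Q₂ = 140.8 + 81.4 − 2×115.0 = -7.8000
denominator: Q₃ − Q₁ = 140.8 − 81.4 = 59.4000
Bowley skewness = -7.8000 / 59.4000 ≈ -0.1313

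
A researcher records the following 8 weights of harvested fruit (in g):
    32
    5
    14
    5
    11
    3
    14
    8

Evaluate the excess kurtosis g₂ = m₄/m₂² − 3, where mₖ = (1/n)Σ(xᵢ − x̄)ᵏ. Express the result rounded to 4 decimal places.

1.0977

x̄ = 11.5000
Σ(xᵢ − x̄)² = 602.0000 ⇒ m₂ = 75.25000
Σ(xᵢ − x̄)⁴ = 185628.5000 ⇒ m₄ = 23203.56250
m₂² = 5662.56250
g₂ = m₄/m₂² − 3 = 4.09771 − 3 ≈ 1.0977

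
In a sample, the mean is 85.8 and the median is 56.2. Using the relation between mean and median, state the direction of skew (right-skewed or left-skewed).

mean − median = 85.8 − 56.2 = 29.6
mean > median ⇒ the longer tail is on the right ⇒ right-skewed (positively skewed).

right-skewed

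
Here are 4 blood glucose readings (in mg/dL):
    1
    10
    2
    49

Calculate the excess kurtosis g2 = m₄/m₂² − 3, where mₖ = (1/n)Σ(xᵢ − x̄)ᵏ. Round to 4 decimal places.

-0.7582

x̄ = 15.5000
Σ(xᵢ − x̄)² = 1545.0000 ⇒ m₂ = 386.25000
Σ(xᵢ − x̄)⁴ = 1337780.2500 ⇒ m₄ = 334445.06250
m₂² = 149189.06250
g2 = m₄/m₂² − 3 = 2.24175 − 3 ≈ -0.7582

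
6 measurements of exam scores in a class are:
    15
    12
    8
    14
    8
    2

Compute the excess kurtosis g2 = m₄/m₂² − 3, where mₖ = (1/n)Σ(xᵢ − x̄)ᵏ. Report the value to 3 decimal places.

x̄ = 9.8333
Σ(xᵢ − x̄)² = 116.8333 ⇒ m₂ = 19.47222
Σ(xᵢ − x̄)⁴ = 4823.8194 ⇒ m₄ = 803.96991
m₂² = 379.16744
g2 = m₄/m₂² − 3 = 2.12036 − 3 ≈ -0.880

-0.880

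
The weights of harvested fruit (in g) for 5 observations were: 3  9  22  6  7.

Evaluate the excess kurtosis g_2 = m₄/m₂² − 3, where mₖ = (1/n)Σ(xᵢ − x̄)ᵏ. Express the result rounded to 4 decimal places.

-0.1331

x̄ = 9.4000
Σ(xᵢ − x̄)² = 217.2000 ⇒ m₂ = 43.44000
Σ(xᵢ − x̄)⁴ = 27049.2960 ⇒ m₄ = 5409.85920
m₂² = 1887.03360
g_2 = m₄/m₂² − 3 = 2.86686 − 3 ≈ -0.1331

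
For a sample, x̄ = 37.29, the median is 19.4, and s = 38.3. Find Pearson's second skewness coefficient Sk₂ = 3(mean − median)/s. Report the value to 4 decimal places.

Sk₂ = 3(37.29 − 19.4) / 38.3 = 3 × 17.8900 / 38.3
    = 53.6700 / 38.3 ≈ 1.4013

1.4013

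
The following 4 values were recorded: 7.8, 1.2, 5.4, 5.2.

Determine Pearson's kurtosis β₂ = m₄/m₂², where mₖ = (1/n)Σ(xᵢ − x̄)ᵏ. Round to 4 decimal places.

x̄ = 4.9000
Σ(xᵢ − x̄)² = 22.4400 ⇒ m₂ = 5.61000
Σ(xᵢ − x̄)⁴ = 258.2148 ⇒ m₄ = 64.55370
m₂² = 31.47210
β₂ = m₄/m₂² = 64.55370 / 31.47210 ≈ 2.0511

2.0511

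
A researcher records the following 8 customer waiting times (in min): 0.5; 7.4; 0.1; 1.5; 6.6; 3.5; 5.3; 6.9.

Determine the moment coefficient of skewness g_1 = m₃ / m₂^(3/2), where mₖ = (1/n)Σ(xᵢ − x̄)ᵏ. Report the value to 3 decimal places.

x̄ = (0.5 + 7.4 + 0.1 + 1.5 + 6.6 + 3.5 + 5.3 + 6.9) / 8 = 3.9750
deviations (xᵢ − x̄): -3.4750, 3.4250, -3.8750, -2.4750, 2.6250, -0.4750, 1.3250, 2.9250
Σ(xᵢ − x̄)² = 62.3750 ⇒ m₂ = 62.3750/8 = 7.79688
Σ(xᵢ − x̄)³ = -29.7998 ⇒ m₃ = -29.7998/8 = -3.72497
m₂^(3/2) = 7.79688^(1.5) = 21.77112
g_1 = m₃ / m₂^(3/2) = -3.72497 / 21.77112 ≈ -0.171

-0.171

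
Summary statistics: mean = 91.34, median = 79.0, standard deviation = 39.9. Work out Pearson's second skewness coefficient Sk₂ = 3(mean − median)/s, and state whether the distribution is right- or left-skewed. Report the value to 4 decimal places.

0.9278, right-skewed

Sk₂ = 3(91.34 − 79.0) / 39.9 = 3 × 12.3400 / 39.9
    = 37.0200 / 39.9 ≈ 0.9278
Sk₂ > 0 ⇒ mean > median ⇒ right-skewed (positive skew).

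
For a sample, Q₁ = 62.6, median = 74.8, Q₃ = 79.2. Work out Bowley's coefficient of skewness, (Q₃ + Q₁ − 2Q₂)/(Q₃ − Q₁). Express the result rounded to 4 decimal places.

numerator: Q₃ + Q₁ − 2Q₂ = 79.2 + 62.6 − 2×74.8 = -7.8000
denominator: Q₃ − Q₁ = 79.2 − 62.6 = 16.6000
Bowley skewness = -7.8000 / 16.6000 ≈ -0.4699

-0.4699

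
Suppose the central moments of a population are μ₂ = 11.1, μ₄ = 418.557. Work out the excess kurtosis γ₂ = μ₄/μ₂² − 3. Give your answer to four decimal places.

μ₂² = 11.1² = 123.21000
μ₄/μ₂² = 418.557 / 123.21000 = 3.39710
γ₂ = 3.39710 − 3 ≈ 0.3971

0.3971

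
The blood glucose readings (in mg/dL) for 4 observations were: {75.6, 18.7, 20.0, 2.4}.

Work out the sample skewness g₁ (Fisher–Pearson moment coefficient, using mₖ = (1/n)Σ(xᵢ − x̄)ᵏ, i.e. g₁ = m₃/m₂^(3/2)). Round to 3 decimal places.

0.930

x̄ = (75.6 + 18.7 + 20.0 + 2.4) / 4 = 29.1750
deviations (xᵢ − x̄): 46.4250, -10.4750, -9.1750, -26.7750
Σ(xᵢ − x̄)² = 3066.0875 ⇒ m₂ = 3066.0875/4 = 766.52187
Σ(xᵢ − x̄)³ = 78942.1556 ⇒ m₃ = 78942.1556/4 = 19735.53891
m₂^(3/2) = 766.52187^(1.5) = 21222.02540
g₁ = m₃ / m₂^(3/2) = 19735.53891 / 21222.02540 ≈ 0.930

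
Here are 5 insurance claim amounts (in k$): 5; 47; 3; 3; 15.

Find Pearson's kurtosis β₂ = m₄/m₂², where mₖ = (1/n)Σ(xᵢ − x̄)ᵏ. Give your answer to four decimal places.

x̄ = 14.6000
Σ(xᵢ − x̄)² = 1411.2000 ⇒ m₂ = 282.24000
Σ(xᵢ − x̄)⁴ = 1146702.3360 ⇒ m₄ = 229340.46720
m₂² = 79659.41760
β₂ = m₄/m₂² = 229340.46720 / 79659.41760 ≈ 2.8790

2.8790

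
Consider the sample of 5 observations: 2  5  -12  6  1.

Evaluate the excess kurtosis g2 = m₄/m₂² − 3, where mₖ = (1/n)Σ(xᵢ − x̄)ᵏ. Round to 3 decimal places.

-0.135

x̄ = 0.4000
Σ(xᵢ − x̄)² = 209.2000 ⇒ m₂ = 41.84000
Σ(xᵢ − x̄)⁴ = 25080.0160 ⇒ m₄ = 5016.00320
m₂² = 1750.58560
g2 = m₄/m₂² − 3 = 2.86533 − 3 ≈ -0.135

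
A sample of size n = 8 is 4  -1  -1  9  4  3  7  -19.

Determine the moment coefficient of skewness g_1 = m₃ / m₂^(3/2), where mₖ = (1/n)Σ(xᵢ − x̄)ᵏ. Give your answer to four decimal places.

-1.5852

x̄ = (4 - 1 - 1 + 9 + 4 + 3 + 7 - 19) / 8 = 0.7500
deviations (xᵢ − x̄): 3.2500, -1.7500, -1.7500, 8.2500, 3.2500, 2.2500, 6.2500, -19.7500
Σ(xᵢ − x̄)² = 529.5000 ⇒ m₂ = 529.5000/8 = 66.18750
Σ(xᵢ − x̄)³ = -6828.7500 ⇒ m₃ = -6828.7500/8 = -853.59375
m₂^(3/2) = 66.18750^(1.5) = 538.47304
g_1 = m₃ / m₂^(3/2) = -853.59375 / 538.47304 ≈ -1.5852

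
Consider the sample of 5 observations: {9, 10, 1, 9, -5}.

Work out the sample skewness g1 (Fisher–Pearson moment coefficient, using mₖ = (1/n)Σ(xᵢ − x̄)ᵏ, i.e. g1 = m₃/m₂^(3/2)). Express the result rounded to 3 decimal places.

x̄ = (9 + 10 + 1 + 9 - 5) / 5 = 4.8000
deviations (xᵢ − x̄): 4.2000, 5.2000, -3.8000, 4.2000, -9.8000
Σ(xᵢ − x̄)² = 172.8000 ⇒ m₂ = 172.8000/5 = 34.56000
Σ(xᵢ − x̄)³ = -707.2800 ⇒ m₃ = -707.2800/5 = -141.45600
m₂^(3/2) = 34.56000^(1.5) = 203.17048
g1 = m₃ / m₂^(3/2) = -141.45600 / 203.17048 ≈ -0.696

-0.696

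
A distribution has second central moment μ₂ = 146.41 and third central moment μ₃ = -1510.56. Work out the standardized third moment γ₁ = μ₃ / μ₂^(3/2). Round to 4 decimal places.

-0.8527

σ = √μ₂ = √146.41 = 12.10000
σ³ = μ₂^(3/2) = 1771.56100
γ₁ = μ₃/σ³ = -1510.56 / 1771.56100 ≈ -0.8527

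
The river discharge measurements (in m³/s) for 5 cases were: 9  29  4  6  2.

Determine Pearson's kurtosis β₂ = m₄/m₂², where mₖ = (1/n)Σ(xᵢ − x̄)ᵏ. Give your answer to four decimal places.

2.9755

x̄ = 10.0000
Σ(xᵢ − x̄)² = 478.0000 ⇒ m₂ = 95.60000
Σ(xᵢ − x̄)⁴ = 135970.0000 ⇒ m₄ = 27194.00000
m₂² = 9139.36000
β₂ = m₄/m₂² = 27194.00000 / 9139.36000 ≈ 2.9755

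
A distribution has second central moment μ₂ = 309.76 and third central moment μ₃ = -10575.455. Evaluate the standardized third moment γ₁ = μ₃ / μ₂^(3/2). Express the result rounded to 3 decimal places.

σ = √μ₂ = √309.76 = 17.60000
σ³ = μ₂^(3/2) = 5451.77600
γ₁ = μ₃/σ³ = -10575.455 / 5451.77600 ≈ -1.940

-1.940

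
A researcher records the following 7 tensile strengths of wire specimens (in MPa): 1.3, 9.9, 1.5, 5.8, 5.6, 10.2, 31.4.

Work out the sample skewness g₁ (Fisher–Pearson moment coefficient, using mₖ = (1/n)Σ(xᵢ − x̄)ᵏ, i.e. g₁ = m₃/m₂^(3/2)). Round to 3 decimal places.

1.559

x̄ = (1.3 + 9.9 + 1.5 + 5.8 + 5.6 + 10.2 + 31.4) / 7 = 9.3857
deviations (xᵢ − x̄): -8.0857, 0.5143, -7.8857, -3.5857, -3.7857, 0.8143, 22.0143
Σ(xᵢ − x̄)² = 640.3086 ⇒ m₂ = 640.3086/7 = 91.47265
Σ(xᵢ − x̄)³ = 9550.0708 ⇒ m₃ = 9550.0708/7 = 1364.29583
m₂^(3/2) = 91.47265^(1.5) = 874.85668
g₁ = m₃ / m₂^(3/2) = 1364.29583 / 874.85668 ≈ 1.559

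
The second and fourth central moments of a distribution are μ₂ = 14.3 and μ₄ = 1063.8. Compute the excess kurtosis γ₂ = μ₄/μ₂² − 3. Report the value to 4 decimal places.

2.2022

μ₂² = 14.3² = 204.49000
μ₄/μ₂² = 1063.8 / 204.49000 = 5.20221
γ₂ = 5.20221 − 3 ≈ 2.2022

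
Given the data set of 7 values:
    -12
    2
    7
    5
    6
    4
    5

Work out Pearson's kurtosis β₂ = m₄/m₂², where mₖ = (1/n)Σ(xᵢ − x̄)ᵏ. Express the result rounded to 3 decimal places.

4.641

x̄ = 2.4286
Σ(xᵢ − x̄)² = 257.7143 ⇒ m₂ = 36.81633
Σ(xᵢ − x̄)⁴ = 44033.4344 ⇒ m₄ = 6290.49063
m₂² = 1355.44190
β₂ = m₄/m₂² = 6290.49063 / 1355.44190 ≈ 4.641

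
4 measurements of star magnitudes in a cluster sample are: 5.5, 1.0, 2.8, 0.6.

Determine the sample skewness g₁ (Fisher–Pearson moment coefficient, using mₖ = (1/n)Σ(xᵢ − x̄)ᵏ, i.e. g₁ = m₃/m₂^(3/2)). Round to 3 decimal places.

x̄ = (5.5 + 1.0 + 2.8 + 0.6) / 4 = 2.4750
deviations (xᵢ − x̄): 3.0250, -1.4750, 0.3250, -1.8750
Σ(xᵢ − x̄)² = 14.9475 ⇒ m₂ = 14.9475/4 = 3.73688
Σ(xᵢ − x̄)³ = 17.9141 ⇒ m₃ = 17.9141/4 = 4.47853
m₂^(3/2) = 3.73688^(1.5) = 7.22375
g₁ = m₃ / m₂^(3/2) = 4.47853 / 7.22375 ≈ 0.620

0.620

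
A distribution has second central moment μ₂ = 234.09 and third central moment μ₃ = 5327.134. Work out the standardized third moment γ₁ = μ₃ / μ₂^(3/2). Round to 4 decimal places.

1.4874

σ = √μ₂ = √234.09 = 15.30000
σ³ = μ₂^(3/2) = 3581.57700
γ₁ = μ₃/σ³ = 5327.134 / 3581.57700 ≈ 1.4874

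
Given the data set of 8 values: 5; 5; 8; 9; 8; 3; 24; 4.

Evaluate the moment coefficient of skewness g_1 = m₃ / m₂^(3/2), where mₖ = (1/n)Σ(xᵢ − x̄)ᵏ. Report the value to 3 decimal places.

x̄ = (5 + 5 + 8 + 9 + 8 + 3 + 24 + 4) / 8 = 8.2500
deviations (xᵢ − x̄): -3.2500, -3.2500, -0.2500, 0.7500, -0.2500, -5.2500, 15.7500, -4.2500
Σ(xᵢ − x̄)² = 315.5000 ⇒ m₂ = 315.5000/8 = 39.43750
Σ(xᵢ − x̄)³ = 3617.2500 ⇒ m₃ = 3617.2500/8 = 452.15625
m₂^(3/2) = 39.43750^(1.5) = 247.66467
g_1 = m₃ / m₂^(3/2) = 452.15625 / 247.66467 ≈ 1.826

1.826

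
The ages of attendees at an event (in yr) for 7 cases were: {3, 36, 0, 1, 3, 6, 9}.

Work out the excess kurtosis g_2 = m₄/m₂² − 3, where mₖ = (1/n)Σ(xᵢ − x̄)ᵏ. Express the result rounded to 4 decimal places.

x̄ = 8.2857
Σ(xᵢ − x̄)² = 951.4286 ⇒ m₂ = 135.91837
Σ(xᵢ − x̄)⁴ = 599069.0029 ⇒ m₄ = 85581.28613
m₂² = 18473.80258
g_2 = m₄/m₂² − 3 = 4.63258 − 3 ≈ 1.6326

1.6326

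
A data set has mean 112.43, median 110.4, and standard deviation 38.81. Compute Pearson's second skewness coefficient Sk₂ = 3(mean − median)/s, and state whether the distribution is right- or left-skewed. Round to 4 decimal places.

Sk₂ = 3(112.43 − 110.4) / 38.81 = 3 × 2.0300 / 38.81
    = 6.0900 / 38.81 ≈ 0.1569
Sk₂ > 0 ⇒ mean > median ⇒ right-skewed (positive skew).

0.1569, right-skewed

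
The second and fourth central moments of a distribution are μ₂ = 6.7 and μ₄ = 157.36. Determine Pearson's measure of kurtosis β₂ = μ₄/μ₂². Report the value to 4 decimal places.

μ₂² = 6.7² = 44.89000
μ₄/μ₂² = 157.36 / 44.89000 = 3.50546
β₂ ≈ 3.5055

3.5055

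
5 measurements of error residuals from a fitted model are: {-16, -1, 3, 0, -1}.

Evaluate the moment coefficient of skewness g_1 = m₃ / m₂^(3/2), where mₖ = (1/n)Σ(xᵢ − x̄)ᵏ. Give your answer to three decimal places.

x̄ = (-16 - 1 + 3 + 0 - 1) / 5 = -3.0000
deviations (xᵢ − x̄): -13.0000, 2.0000, 6.0000, 3.0000, 2.0000
Σ(xᵢ − x̄)² = 222.0000 ⇒ m₂ = 222.0000/5 = 44.40000
Σ(xᵢ − x̄)³ = -1938.0000 ⇒ m₃ = -1938.0000/5 = -387.60000
m₂^(3/2) = 44.40000^(1.5) = 295.85196
g_1 = m₃ / m₂^(3/2) = -387.60000 / 295.85196 ≈ -1.310

-1.310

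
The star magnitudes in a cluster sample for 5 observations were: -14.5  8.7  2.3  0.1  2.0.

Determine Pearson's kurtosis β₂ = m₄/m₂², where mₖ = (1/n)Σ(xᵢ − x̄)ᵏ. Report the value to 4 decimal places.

x̄ = -0.2800
Σ(xᵢ − x̄)² = 294.8480 ⇒ m₂ = 58.96960
Σ(xᵢ − x̄)⁴ = 47462.4630 ⇒ m₄ = 9492.49260
m₂² = 3477.41372
β₂ = m₄/m₂² = 9492.49260 / 3477.41372 ≈ 2.7298

2.7298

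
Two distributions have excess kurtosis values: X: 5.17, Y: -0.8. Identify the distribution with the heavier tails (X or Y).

Higher excess kurtosis ⇒ heavier tails relative to the normal distribution.
5.17 vs -0.8: the larger is 5.17, so X has heavier tails. (X is leptokurtic — heavier-than-normal tails; the other is platykurtic.)

X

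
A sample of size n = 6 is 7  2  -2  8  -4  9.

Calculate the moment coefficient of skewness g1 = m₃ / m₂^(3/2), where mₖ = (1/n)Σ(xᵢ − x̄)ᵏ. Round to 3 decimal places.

x̄ = (7 + 2 - 2 + 8 - 4 + 9) / 6 = 3.3333
deviations (xᵢ − x̄): 3.6667, -1.3333, -5.3333, 4.6667, -7.3333, 5.6667
Σ(xᵢ − x̄)² = 151.3333 ⇒ m₂ = 151.3333/6 = 25.22222
Σ(xᵢ − x̄)³ = -215.5556 ⇒ m₃ = -215.5556/6 = -35.92593
m₂^(3/2) = 25.22222^(1.5) = 126.67036
g1 = m₃ / m₂^(3/2) = -35.92593 / 126.67036 ≈ -0.284

-0.284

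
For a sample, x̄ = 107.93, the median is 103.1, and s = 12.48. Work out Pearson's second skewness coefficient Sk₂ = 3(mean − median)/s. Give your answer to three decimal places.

Sk₂ = 3(107.93 − 103.1) / 12.48 = 3 × 4.8300 / 12.48
    = 14.4900 / 12.48 ≈ 1.161

1.161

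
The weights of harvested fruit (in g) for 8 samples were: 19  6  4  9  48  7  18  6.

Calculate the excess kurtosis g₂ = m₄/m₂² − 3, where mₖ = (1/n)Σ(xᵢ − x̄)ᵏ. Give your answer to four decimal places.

1.5385

x̄ = 14.6250
Σ(xᵢ − x̄)² = 1495.8750 ⇒ m₂ = 186.98438
Σ(xᵢ − x̄)⁴ = 1269442.1191 ⇒ m₄ = 158680.26489
m₂² = 34963.15649
g₂ = m₄/m₂² − 3 = 4.53850 − 3 ≈ 1.5385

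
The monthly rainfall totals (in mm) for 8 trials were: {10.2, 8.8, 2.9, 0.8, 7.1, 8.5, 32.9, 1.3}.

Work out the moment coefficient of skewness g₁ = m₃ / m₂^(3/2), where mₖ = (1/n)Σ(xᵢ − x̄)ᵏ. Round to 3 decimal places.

1.724

x̄ = (10.2 + 8.8 + 2.9 + 0.8 + 7.1 + 8.5 + 32.9 + 1.3) / 8 = 9.0625
deviations (xᵢ − x̄): 1.1375, -0.2625, -6.1625, -8.2625, -1.9625, -0.5625, 23.8375, -7.7625
Σ(xᵢ − x̄)² = 740.2588 ⇒ m₂ = 740.2588/8 = 92.53234
Σ(xᵢ − x̄)³ = 12272.9725 ⇒ m₃ = 12272.9725/8 = 1534.12157
m₂^(3/2) = 92.53234^(1.5) = 890.10316
g₁ = m₃ / m₂^(3/2) = 1534.12157 / 890.10316 ≈ 1.724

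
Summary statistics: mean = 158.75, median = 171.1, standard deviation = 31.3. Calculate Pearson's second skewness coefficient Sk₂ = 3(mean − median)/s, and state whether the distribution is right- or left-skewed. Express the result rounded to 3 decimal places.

Sk₂ = 3(158.75 − 171.1) / 31.3 = 3 × -12.3500 / 31.3
    = -37.0500 / 31.3 ≈ -1.184
Sk₂ < 0 ⇒ mean < median ⇒ left-skewed (negative skew).

-1.184, left-skewed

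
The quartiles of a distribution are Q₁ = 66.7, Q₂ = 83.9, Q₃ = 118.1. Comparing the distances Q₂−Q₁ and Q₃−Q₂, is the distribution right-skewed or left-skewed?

Q₂ − Q₁ = 17.2;  Q₃ − Q₂ = 34.2
Q₃ − Q₂ > Q₂ − Q₁ ⇒ the upper half is more spread out ⇒ right-skewed.

right-skewed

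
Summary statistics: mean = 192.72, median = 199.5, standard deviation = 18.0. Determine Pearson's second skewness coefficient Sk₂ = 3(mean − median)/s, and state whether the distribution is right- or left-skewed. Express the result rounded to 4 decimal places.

-1.1300, left-skewed

Sk₂ = 3(192.72 − 199.5) / 18.0 = 3 × -6.7800 / 18.0
    = -20.3400 / 18.0 ≈ -1.1300
Sk₂ < 0 ⇒ mean < median ⇒ left-skewed (negative skew).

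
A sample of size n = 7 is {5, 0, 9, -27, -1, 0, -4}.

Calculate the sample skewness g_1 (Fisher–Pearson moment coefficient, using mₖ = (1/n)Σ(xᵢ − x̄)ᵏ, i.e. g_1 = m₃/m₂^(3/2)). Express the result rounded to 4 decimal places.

x̄ = (5 + 0 + 9 - 27 - 1 + 0 - 4) / 7 = -2.5714
deviations (xᵢ − x̄): 7.5714, 2.5714, 11.5714, -24.4286, 1.5714, 2.5714, -1.4286
Σ(xᵢ − x̄)² = 805.7143 ⇒ m₂ = 805.7143/7 = 115.10204
Σ(xᵢ − x̄)³ = -12559.4694 ⇒ m₃ = -12559.4694/7 = -1794.20991
m₂^(3/2) = 115.10204^(1.5) = 1234.87937
g_1 = m₃ / m₂^(3/2) = -1794.20991 / 1234.87937 ≈ -1.4529

-1.4529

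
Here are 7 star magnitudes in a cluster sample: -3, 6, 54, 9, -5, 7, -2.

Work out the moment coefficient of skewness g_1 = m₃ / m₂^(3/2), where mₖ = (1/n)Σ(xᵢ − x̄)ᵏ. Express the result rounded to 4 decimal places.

1.7396

x̄ = (-3 + 6 + 54 + 9 - 5 + 7 - 2) / 7 = 9.4286
deviations (xᵢ − x̄): -12.4286, -3.4286, 44.5714, -0.4286, -14.4286, -2.4286, -11.4286
Σ(xᵢ − x̄)² = 2497.7143 ⇒ m₂ = 2497.7143/7 = 356.81633
Σ(xᵢ − x̄)³ = 82075.1020 ⇒ m₃ = 82075.1020/7 = 11725.01458
m₂^(3/2) = 356.81633^(1.5) = 6740.11143
g_1 = m₃ / m₂^(3/2) = 11725.01458 / 6740.11143 ≈ 1.7396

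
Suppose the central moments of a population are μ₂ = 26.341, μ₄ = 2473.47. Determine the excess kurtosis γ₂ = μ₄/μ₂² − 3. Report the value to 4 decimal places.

0.5649

μ₂² = 26.341² = 693.84828
μ₄/μ₂² = 2473.47 / 693.84828 = 3.56486
γ₂ = 3.56486 − 3 ≈ 0.5649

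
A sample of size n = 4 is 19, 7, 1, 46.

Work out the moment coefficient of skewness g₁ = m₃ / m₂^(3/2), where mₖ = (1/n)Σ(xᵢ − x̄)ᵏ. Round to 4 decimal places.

x̄ = (19 + 7 + 1 + 46) / 4 = 18.2500
deviations (xᵢ − x̄): 0.7500, -11.2500, -17.2500, 27.7500
Σ(xᵢ − x̄)² = 1194.7500 ⇒ m₂ = 1194.7500/4 = 298.68750
Σ(xᵢ − x̄)³ = 14812.8750 ⇒ m₃ = 14812.8750/4 = 3703.21875
m₂^(3/2) = 298.68750^(1.5) = 5162.09000
g₁ = m₃ / m₂^(3/2) = 3703.21875 / 5162.09000 ≈ 0.7174

0.7174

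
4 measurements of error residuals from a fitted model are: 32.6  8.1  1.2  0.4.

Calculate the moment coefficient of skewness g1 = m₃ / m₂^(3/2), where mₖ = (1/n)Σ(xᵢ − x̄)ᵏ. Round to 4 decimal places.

x̄ = (32.6 + 8.1 + 1.2 + 0.4) / 4 = 10.5750
deviations (xᵢ − x̄): 22.0250, -2.4750, -9.3750, -10.1750
Σ(xᵢ − x̄)² = 682.6475 ⇒ m₂ = 682.6475/4 = 170.66187
Σ(xᵢ − x̄)³ = 8791.7816 ⇒ m₃ = 8791.7816/4 = 2197.94541
m₂^(3/2) = 170.66187^(1.5) = 2229.48610
g1 = m₃ / m₂^(3/2) = 2197.94541 / 2229.48610 ≈ 0.9859

0.9859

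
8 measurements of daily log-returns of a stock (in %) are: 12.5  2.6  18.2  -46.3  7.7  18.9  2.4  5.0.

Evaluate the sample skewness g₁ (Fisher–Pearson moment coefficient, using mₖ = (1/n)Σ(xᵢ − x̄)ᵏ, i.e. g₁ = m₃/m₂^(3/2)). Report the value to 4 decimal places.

x̄ = (12.5 + 2.6 + 18.2 - 46.3 + 7.7 + 18.9 + 2.4 + 5.0) / 8 = 2.6250
deviations (xᵢ − x̄): 9.8750, -0.0250, 15.5750, -48.9250, 5.0750, 16.2750, -0.2250, 2.3750
Σ(xᵢ − x̄)² = 3030.0750 ⇒ m₂ = 3030.0750/8 = 378.75938
Σ(xᵢ − x̄)³ = -107913.4957 ⇒ m₃ = -107913.4957/8 = -13489.18697
m₂^(3/2) = 378.75938^(1.5) = 7371.31698
g₁ = m₃ / m₂^(3/2) = -13489.18697 / 7371.31698 ≈ -1.8300

-1.8300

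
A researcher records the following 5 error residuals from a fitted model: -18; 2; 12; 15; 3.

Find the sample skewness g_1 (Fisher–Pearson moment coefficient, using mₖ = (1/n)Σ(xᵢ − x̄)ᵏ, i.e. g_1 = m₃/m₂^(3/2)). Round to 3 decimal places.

x̄ = (-18 + 2 + 12 + 15 + 3) / 5 = 2.8000
deviations (xᵢ − x̄): -20.8000, -0.8000, 9.2000, 12.2000, 0.2000
Σ(xᵢ − x̄)² = 666.8000 ⇒ m₂ = 666.8000/5 = 133.36000
Σ(xᵢ − x̄)³ = -6404.8800 ⇒ m₃ = -6404.8800/5 = -1280.97600
m₂^(3/2) = 133.36000^(1.5) = 1540.06262
g_1 = m₃ / m₂^(3/2) = -1280.97600 / 1540.06262 ≈ -0.832

-0.832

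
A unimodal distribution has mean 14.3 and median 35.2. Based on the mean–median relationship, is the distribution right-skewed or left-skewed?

mean − median = 14.3 − 35.2 = -20.9
mean < median ⇒ the longer tail is on the left ⇒ left-skewed (negatively skewed).

left-skewed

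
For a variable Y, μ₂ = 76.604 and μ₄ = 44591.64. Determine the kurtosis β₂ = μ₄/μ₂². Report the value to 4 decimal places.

μ₂² = 76.604² = 5868.17282
μ₄/μ₂² = 44591.64 / 5868.17282 = 7.59890
β₂ ≈ 7.5989

7.5989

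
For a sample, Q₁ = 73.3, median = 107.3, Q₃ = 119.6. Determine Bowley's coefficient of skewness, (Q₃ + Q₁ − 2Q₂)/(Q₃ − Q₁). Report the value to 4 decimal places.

numerator: Q₃ + Q₁ − 2Q₂ = 119.6 + 73.3 − 2×107.3 = -21.7000
denominator: Q₃ − Q₁ = 119.6 − 73.3 = 46.3000
Bowley skewness = -21.7000 / 46.3000 ≈ -0.4687

-0.4687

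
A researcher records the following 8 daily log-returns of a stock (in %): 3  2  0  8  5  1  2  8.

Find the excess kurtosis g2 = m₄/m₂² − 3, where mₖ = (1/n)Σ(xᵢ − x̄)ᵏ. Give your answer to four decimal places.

-1.2108

x̄ = 3.6250
Σ(xᵢ − x̄)² = 65.8750 ⇒ m₂ = 8.23438
Σ(xᵢ − x̄)⁴ = 970.5566 ⇒ m₄ = 121.31958
m₂² = 67.80493
g2 = m₄/m₂² − 3 = 1.78924 − 3 ≈ -1.2108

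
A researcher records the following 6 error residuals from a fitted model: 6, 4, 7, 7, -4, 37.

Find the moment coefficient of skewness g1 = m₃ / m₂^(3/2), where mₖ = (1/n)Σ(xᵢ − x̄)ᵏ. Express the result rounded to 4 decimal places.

x̄ = (6 + 4 + 7 + 7 - 4 + 37) / 6 = 9.5000
deviations (xᵢ − x̄): -3.5000, -5.5000, -2.5000, -2.5000, -13.5000, 27.5000
Σ(xᵢ − x̄)² = 993.5000 ⇒ m₂ = 993.5000/6 = 165.58333
Σ(xᵢ − x̄)³ = 18096.0000 ⇒ m₃ = 18096.0000/6 = 3016.00000
m₂^(3/2) = 165.58333^(1.5) = 2130.71288
g1 = m₃ / m₂^(3/2) = 3016.00000 / 2130.71288 ≈ 1.4155

1.4155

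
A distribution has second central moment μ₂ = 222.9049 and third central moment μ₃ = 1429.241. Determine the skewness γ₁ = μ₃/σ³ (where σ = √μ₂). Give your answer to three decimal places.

σ = √μ₂ = √222.9049 = 14.93000
σ³ = μ₂^(3/2) = 3327.97016
γ₁ = μ₃/σ³ = 1429.241 / 3327.97016 ≈ 0.429

0.429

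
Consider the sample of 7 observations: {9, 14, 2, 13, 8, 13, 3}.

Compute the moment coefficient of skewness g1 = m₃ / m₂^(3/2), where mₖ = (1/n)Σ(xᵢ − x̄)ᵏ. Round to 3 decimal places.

-0.381

x̄ = (9 + 14 + 2 + 13 + 8 + 13 + 3) / 7 = 8.8571
deviations (xᵢ − x̄): 0.1429, 5.1429, -6.8571, 4.1429, -0.8571, 4.1429, -5.8571
Σ(xᵢ − x̄)² = 142.8571 ⇒ m₂ = 142.8571/7 = 20.40816
Σ(xᵢ − x̄)³ = -245.7551 ⇒ m₃ = -245.7551/7 = -35.10787
m₂^(3/2) = 20.40816^(1.5) = 92.19468
g1 = m₃ / m₂^(3/2) = -35.10787 / 92.19468 ≈ -0.381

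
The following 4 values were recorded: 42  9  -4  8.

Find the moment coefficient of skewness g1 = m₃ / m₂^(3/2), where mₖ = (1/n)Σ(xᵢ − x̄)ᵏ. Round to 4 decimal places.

0.8337

x̄ = (42 + 9 - 4 + 8) / 4 = 13.7500
deviations (xᵢ − x̄): 28.2500, -4.7500, -17.7500, -5.7500
Σ(xᵢ − x̄)² = 1168.7500 ⇒ m₂ = 1168.7500/4 = 292.18750
Σ(xᵢ − x̄)³ = 16655.6250 ⇒ m₃ = 16655.6250/4 = 4163.90625
m₂^(3/2) = 292.18750^(1.5) = 4994.50496
g1 = m₃ / m₂^(3/2) = 4163.90625 / 4994.50496 ≈ 0.8337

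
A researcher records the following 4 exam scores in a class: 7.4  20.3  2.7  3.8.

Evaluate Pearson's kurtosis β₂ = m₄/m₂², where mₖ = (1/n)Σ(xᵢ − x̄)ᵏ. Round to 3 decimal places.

2.156

x̄ = 8.5500
Σ(xᵢ − x̄)² = 196.1700 ⇒ m₂ = 49.04250
Σ(xᵢ − x̄)⁴ = 20743.2488 ⇒ m₄ = 5185.81221
m₂² = 2405.16681
β₂ = m₄/m₂² = 5185.81221 / 2405.16681 ≈ 2.156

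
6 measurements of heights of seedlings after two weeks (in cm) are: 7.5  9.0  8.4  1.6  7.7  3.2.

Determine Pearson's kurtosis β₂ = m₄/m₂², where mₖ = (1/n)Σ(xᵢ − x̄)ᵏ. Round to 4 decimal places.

x̄ = 6.2333
Σ(xᵢ − x̄)² = 46.7733 ⇒ m₂ = 7.79556
Σ(xᵢ − x̄)⁴ = 633.3558 ⇒ m₄ = 105.55930
m₂² = 60.77069
β₂ = m₄/m₂² = 105.55930 / 60.77069 ≈ 1.7370

1.7370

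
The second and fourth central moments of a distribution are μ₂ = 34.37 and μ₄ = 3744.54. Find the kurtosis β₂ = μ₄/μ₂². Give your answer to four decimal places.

3.1699

μ₂² = 34.37² = 1181.29690
μ₄/μ₂² = 3744.54 / 1181.29690 = 3.16986
β₂ ≈ 3.1699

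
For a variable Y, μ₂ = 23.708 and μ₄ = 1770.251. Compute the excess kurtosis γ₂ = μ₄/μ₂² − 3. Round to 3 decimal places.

μ₂² = 23.708² = 562.06926
μ₄/μ₂² = 1770.251 / 562.06926 = 3.14952
γ₂ = 3.14952 − 3 ≈ 0.150

0.150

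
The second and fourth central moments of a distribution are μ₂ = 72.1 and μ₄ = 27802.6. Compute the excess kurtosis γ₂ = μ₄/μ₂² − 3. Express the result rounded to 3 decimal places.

2.348

μ₂² = 72.1² = 5198.41000
μ₄/μ₂² = 27802.6 / 5198.41000 = 5.34829
γ₂ = 5.34829 − 3 ≈ 2.348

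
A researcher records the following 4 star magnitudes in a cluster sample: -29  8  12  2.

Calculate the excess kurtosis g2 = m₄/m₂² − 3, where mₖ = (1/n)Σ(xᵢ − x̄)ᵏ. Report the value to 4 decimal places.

-0.7976

x̄ = -1.7500
Σ(xᵢ − x̄)² = 1040.7500 ⇒ m₂ = 260.18750
Σ(xᵢ − x̄)⁴ = 596378.3281 ⇒ m₄ = 149094.58203
m₂² = 67697.53516
g2 = m₄/m₂² − 3 = 2.20236 − 3 ≈ -0.7976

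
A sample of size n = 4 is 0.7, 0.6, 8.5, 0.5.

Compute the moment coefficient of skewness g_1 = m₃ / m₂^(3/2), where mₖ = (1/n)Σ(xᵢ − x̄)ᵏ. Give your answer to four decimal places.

x̄ = (0.7 + 0.6 + 8.5 + 0.5) / 4 = 2.5750
deviations (xᵢ − x̄): -1.8750, -1.9750, 5.9250, -2.0750
Σ(xᵢ − x̄)² = 46.8275 ⇒ m₂ = 46.8275/4 = 11.70688
Σ(xᵢ − x̄)³ = 184.7711 ⇒ m₃ = 184.7711/4 = 46.19278
m₂^(3/2) = 11.70688^(1.5) = 40.05544
g_1 = m₃ / m₂^(3/2) = 46.19278 / 40.05544 ≈ 1.1532

1.1532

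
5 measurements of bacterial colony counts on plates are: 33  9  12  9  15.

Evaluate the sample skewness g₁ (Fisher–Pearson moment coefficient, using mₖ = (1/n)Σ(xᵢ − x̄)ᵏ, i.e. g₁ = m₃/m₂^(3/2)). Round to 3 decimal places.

1.283

x̄ = (33 + 9 + 12 + 9 + 15) / 5 = 15.6000
deviations (xᵢ − x̄): 17.4000, -6.6000, -3.6000, -6.6000, -0.6000
Σ(xᵢ − x̄)² = 403.2000 ⇒ m₂ = 403.2000/5 = 80.64000
Σ(xᵢ − x̄)³ = 4646.1600 ⇒ m₃ = 4646.1600/5 = 929.23200
m₂^(3/2) = 80.64000^(1.5) = 724.14540
g₁ = m₃ / m₂^(3/2) = 929.23200 / 724.14540 ≈ 1.283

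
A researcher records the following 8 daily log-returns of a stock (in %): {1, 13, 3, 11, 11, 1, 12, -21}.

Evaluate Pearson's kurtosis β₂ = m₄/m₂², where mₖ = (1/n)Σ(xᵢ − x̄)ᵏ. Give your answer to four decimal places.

x̄ = 3.8750
Σ(xᵢ − x̄)² = 886.8750 ⇒ m₂ = 110.85938
Σ(xᵢ − x̄)⁴ = 399453.6504 ⇒ m₄ = 49931.70630
m₂² = 12289.80103
β₂ = m₄/m₂² = 49931.70630 / 12289.80103 ≈ 4.0629

4.0629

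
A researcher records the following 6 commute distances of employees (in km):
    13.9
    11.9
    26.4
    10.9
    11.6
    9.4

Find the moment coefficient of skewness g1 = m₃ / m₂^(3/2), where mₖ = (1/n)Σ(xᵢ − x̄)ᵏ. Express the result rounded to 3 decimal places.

x̄ = (13.9 + 11.9 + 26.4 + 10.9 + 11.6 + 9.4) / 6 = 14.0167
deviations (xᵢ − x̄): -0.1167, -2.1167, 12.3833, -3.1167, -2.4167, -4.6167
Σ(xᵢ − x̄)² = 194.7083 ⇒ m₂ = 194.7083/6 = 32.45139
Σ(xᵢ − x̄)³ = 1746.6756 ⇒ m₃ = 1746.6756/6 = 291.11259
m₂^(3/2) = 32.45139^(1.5) = 184.86297
g1 = m₃ / m₂^(3/2) = 291.11259 / 184.86297 ≈ 1.575

1.575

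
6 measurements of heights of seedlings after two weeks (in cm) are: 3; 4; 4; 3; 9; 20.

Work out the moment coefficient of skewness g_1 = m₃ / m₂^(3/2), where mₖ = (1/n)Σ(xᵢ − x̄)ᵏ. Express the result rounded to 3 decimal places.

x̄ = (3 + 4 + 4 + 3 + 9 + 20) / 6 = 7.1667
deviations (xᵢ − x̄): -4.1667, -3.1667, -3.1667, -4.1667, 1.8333, 12.8333
Σ(xᵢ − x̄)² = 222.8333 ⇒ m₂ = 222.8333/6 = 37.13889
Σ(xᵢ − x̄)³ = 1911.5556 ⇒ m₃ = 1911.5556/6 = 318.59259
m₂^(3/2) = 37.13889^(1.5) = 226.33064
g_1 = m₃ / m₂^(3/2) = 318.59259 / 226.33064 ≈ 1.408

1.408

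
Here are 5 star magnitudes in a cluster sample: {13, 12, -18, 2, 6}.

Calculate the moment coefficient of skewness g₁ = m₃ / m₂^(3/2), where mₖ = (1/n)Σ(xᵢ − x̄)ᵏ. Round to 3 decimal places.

x̄ = (13 + 12 - 18 + 2 + 6) / 5 = 3.0000
deviations (xᵢ − x̄): 10.0000, 9.0000, -21.0000, -1.0000, 3.0000
Σ(xᵢ − x̄)² = 632.0000 ⇒ m₂ = 632.0000/5 = 126.40000
Σ(xᵢ − x̄)³ = -7506.0000 ⇒ m₃ = -7506.0000/5 = -1501.20000
m₂^(3/2) = 126.40000^(1.5) = 1421.08682
g₁ = m₃ / m₂^(3/2) = -1501.20000 / 1421.08682 ≈ -1.056

-1.056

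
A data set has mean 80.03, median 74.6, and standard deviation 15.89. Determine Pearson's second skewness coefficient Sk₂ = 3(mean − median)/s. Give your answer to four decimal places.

Sk₂ = 3(80.03 − 74.6) / 15.89 = 3 × 5.4300 / 15.89
    = 16.2900 / 15.89 ≈ 1.0252

1.0252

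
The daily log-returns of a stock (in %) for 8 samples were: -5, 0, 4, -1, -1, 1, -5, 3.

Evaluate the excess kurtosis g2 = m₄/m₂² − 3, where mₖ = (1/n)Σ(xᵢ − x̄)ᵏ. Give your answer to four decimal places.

x̄ = -0.5000
Σ(xᵢ − x̄)² = 76.0000 ⇒ m₂ = 9.50000
Σ(xᵢ − x̄)⁴ = 1385.5000 ⇒ m₄ = 173.18750
m₂² = 90.25000
g2 = m₄/m₂² − 3 = 1.91898 − 3 ≈ -1.0810

-1.0810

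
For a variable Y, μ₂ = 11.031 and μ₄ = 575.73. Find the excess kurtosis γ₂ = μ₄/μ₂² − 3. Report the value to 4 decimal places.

μ₂² = 11.031² = 121.68296
μ₄/μ₂² = 575.73 / 121.68296 = 4.73139
γ₂ = 4.73139 − 3 ≈ 1.7314

1.7314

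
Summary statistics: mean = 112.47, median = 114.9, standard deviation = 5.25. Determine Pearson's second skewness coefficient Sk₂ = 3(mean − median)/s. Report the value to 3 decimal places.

Sk₂ = 3(112.47 − 114.9) / 5.25 = 3 × -2.4300 / 5.25
    = -7.2900 / 5.25 ≈ -1.389

-1.389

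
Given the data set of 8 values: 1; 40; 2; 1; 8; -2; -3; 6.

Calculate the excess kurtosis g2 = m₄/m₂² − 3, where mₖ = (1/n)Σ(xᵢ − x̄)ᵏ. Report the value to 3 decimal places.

2.376

x̄ = 6.6250
Σ(xᵢ − x̄)² = 1367.8750 ⇒ m₂ = 170.98438
Σ(xᵢ − x̄)⁴ = 1257332.1191 ⇒ m₄ = 157166.51489
m₂² = 29235.65649
g2 = m₄/m₂² − 3 = 5.37585 − 3 ≈ 2.376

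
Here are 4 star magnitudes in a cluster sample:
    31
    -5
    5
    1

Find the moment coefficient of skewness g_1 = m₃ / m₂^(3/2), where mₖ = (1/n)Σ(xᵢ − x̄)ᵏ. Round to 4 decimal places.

x̄ = (31 - 5 + 5 + 1) / 4 = 8.0000
deviations (xᵢ − x̄): 23.0000, -13.0000, -3.0000, -7.0000
Σ(xᵢ − x̄)² = 756.0000 ⇒ m₂ = 756.0000/4 = 189.00000
Σ(xᵢ − x̄)³ = 9600.0000 ⇒ m₃ = 9600.0000/4 = 2400.00000
m₂^(3/2) = 189.00000^(1.5) = 2598.32042
g_1 = m₃ / m₂^(3/2) = 2400.00000 / 2598.32042 ≈ 0.9237

0.9237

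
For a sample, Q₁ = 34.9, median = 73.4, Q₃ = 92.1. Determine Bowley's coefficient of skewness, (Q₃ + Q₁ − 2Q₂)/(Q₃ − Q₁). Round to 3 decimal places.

numerator: Q₃ + Q₁ − 2Q₂ = 92.1 + 34.9 − 2×73.4 = -19.8000
denominator: Q₃ − Q₁ = 92.1 − 34.9 = 57.2000
Bowley skewness = -19.8000 / 57.2000 ≈ -0.346

-0.346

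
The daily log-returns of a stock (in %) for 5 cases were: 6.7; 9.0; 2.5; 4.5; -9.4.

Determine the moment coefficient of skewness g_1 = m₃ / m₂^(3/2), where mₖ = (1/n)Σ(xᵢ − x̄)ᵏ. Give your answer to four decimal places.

-1.0842

x̄ = (6.7 + 9.0 + 2.5 + 4.5 - 9.4) / 5 = 2.6600
deviations (xᵢ − x̄): 4.0400, 6.3400, -0.1600, 1.8400, -12.0600
Σ(xᵢ − x̄)² = 205.3720 ⇒ m₂ = 205.3720/5 = 41.07440
Σ(xᵢ − x̄)³ = -1427.0450 ⇒ m₃ = -1427.0450/5 = -285.40901
m₂^(3/2) = 41.07440^(1.5) = 263.24301
g_1 = m₃ / m₂^(3/2) = -285.40901 / 263.24301 ≈ -1.0842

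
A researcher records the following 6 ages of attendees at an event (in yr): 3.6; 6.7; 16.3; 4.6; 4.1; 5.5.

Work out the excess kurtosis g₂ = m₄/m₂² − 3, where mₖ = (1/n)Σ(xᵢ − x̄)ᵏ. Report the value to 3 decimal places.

x̄ = 6.8000
Σ(xᵢ − x̄)² = 114.3200 ⇒ m₂ = 19.05333
Σ(xᵢ − x̄)⁴ = 8329.3460 ⇒ m₄ = 1388.22433
m₂² = 363.02951
g₂ = m₄/m₂² − 3 = 3.82400 − 3 ≈ 0.824

0.824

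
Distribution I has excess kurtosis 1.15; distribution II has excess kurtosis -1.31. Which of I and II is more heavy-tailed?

I

Higher excess kurtosis ⇒ heavier tails relative to the normal distribution.
1.15 vs -1.31: the larger is 1.15, so I has heavier tails. (I is leptokurtic — heavier-than-normal tails; the other is platykurtic.)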